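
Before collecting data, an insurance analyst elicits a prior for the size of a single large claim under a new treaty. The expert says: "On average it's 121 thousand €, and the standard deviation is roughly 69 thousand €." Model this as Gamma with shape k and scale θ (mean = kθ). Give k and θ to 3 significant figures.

For Gamma(k, scale θ): mean = kθ, variance = kθ², so CV = 1/√k.
CV = SD/mean = 69/121 = 0.5702, hence k = 1/CV² = 3.08.
Then θ = mean/k = 121/3.08 = 39.3.

k ≈ 3.08, θ ≈ 39.3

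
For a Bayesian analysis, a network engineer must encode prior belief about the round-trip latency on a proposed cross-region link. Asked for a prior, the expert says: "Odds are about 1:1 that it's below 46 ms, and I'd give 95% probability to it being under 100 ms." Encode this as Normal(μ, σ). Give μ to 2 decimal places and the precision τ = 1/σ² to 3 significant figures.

μ = 46.00, τ = 0.000928

The p-quantile of Normal(μ,σ) is μ + z_p·σ, with z_{0.5} = 0 and z_{0.95} = 1.645.
Eliminate σ: μ = (z₂·x₁ − z₁·x₂)/(z₂ − z₁) = (1.645·46 − (0)·100)/1.645 = 46.00.
Then σ = (x₂ − x₁)/(z₂ − z₁) = (100 − 46)/1.645 = 32.83.
Precision τ = 1/σ² = 1/32.83² = 0.000928.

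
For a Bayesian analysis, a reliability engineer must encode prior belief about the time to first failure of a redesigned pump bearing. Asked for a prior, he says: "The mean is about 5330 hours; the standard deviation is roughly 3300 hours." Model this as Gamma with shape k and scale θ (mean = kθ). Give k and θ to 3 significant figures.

For Gamma(k, scale θ): mean = kθ, variance = kθ², so CV = 1/√k.
CV = SD/mean = 3300/5330 = 0.6191, hence k = 1/CV² = 2.61.
Then θ = mean/k = 5330/2.61 = 2040.

k ≈ 2.61, θ ≈ 2040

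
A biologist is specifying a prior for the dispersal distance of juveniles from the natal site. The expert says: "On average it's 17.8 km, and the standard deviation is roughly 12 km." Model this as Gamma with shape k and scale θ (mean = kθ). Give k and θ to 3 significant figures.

k ≈ 2.2, θ ≈ 8.09

For Gamma(k, scale θ): mean = kθ, variance = kθ², so CV = 1/√k.
CV = SD/mean = 12/17.8 = 0.6742, hence k = 1/CV² = 2.2.
Then θ = mean/k = 17.8/2.2 = 8.09.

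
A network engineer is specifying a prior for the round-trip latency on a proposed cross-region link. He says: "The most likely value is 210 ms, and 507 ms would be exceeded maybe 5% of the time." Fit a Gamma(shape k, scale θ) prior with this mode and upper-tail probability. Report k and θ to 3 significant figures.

Gamma(k,θ) with k>1 has mode (k−1)θ, so θ = 210/(k−1).
Need P(X < 507) = 0.95 with θ tied to k this way. Start at k = 2, θ = 210: P(X<507) ≈ 0.695.
Too low — raise k to concentrate. Iterating converges to k ≈ 4.51.
Then θ = 210/(4.51−1) ≈ 59.8.

k ≈ 4.51, θ ≈ 59.8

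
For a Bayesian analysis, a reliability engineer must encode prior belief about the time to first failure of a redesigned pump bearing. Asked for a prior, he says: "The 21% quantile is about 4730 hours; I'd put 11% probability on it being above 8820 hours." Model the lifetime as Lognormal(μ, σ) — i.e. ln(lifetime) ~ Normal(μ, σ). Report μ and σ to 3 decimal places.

If T ~ Lognormal(μ,σ) then ln T ~ Normal(μ,σ), so the p-quantile of ln T is μ + z_p·σ.
ln(4730) = 8.462 and ln(8820) = 9.085; z_{0.21} = -0.8064, z_{0.89} = 1.227.
σ = (9.085 − 8.462)/(1.227 − (-0.8064)) = 0.306.
μ = 8.462 − (-0.8064)·0.306 = 8.709.

μ ≈ 8.709, σ ≈ 0.306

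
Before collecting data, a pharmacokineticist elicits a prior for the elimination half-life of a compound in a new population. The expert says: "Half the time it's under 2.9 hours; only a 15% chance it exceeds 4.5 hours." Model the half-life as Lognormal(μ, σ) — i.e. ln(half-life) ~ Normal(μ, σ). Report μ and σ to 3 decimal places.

If T ~ Lognormal(μ,σ) then ln T ~ Normal(μ,σ), so the p-quantile of ln T is μ + z_p·σ.
ln(2.9) = 1.065 and ln(4.5) = 1.504; z_{0.5} = 0, z_{0.85} = 1.036.
σ = (1.504 − 1.065)/(1.036 − (0)) = 0.424.
μ = 1.065 − (0)·0.424 = 1.065.

μ ≈ 1.065, σ ≈ 0.424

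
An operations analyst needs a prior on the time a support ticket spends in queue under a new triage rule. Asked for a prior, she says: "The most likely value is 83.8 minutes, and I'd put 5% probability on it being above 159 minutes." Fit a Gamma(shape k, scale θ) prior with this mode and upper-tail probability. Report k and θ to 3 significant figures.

Gamma(k,θ) with k>1 has mode (k−1)θ, so θ = 83.8/(k−1).
Need P(X < 159) = 0.95 with θ tied to k this way. Start at k = 2, θ = 83.8: P(X<159) ≈ 0.566.
Too low — raise k to concentrate. Iterating converges to k ≈ 7.78.
Then θ = 83.8/(7.78−1) ≈ 12.4.

k ≈ 7.78, θ ≈ 12.4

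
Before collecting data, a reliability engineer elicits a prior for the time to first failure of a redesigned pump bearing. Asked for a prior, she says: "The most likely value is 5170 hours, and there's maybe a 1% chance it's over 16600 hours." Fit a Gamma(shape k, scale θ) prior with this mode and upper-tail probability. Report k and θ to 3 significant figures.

k ≈ 4.25, θ ≈ 1590

Gamma(k,θ) with k>1 has mode (k−1)θ, so θ = 5170/(k−1).
Need P(X < 16600) = 0.99 with θ tied to k this way. Start at k = 2, θ = 5170: P(X<16600) ≈ 0.830.
Too low — raise k to concentrate. Iterating converges to k ≈ 4.25.
Then θ = 5170/(4.25−1) ≈ 1590.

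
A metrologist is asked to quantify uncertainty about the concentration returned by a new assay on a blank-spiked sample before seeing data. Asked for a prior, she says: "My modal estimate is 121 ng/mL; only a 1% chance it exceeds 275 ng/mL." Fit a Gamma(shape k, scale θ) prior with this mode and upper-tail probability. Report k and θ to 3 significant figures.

k ≈ 8.11, θ ≈ 17

Gamma(k,θ) with k>1 has mode (k−1)θ, so θ = 121/(k−1).
Need P(X < 275) = 0.99 with θ tied to k this way. Start at k = 2, θ = 121: P(X<275) ≈ 0.663.
Too low — raise k to concentrate. Iterating converges to k ≈ 8.11.
Then θ = 121/(8.11−1) ≈ 17.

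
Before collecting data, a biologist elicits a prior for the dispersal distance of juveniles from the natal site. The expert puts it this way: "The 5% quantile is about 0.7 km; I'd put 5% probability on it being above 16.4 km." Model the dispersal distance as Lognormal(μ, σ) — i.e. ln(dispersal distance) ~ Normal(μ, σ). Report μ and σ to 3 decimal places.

If T ~ Lognormal(μ,σ) then ln T ~ Normal(μ,σ), so the p-quantile of ln T is μ + z_p·σ.
ln(0.7) = -0.3567 and ln(16.4) = 2.797; z_{0.05} = -1.645, z_{0.95} = 1.645.
σ = (2.797 − -0.3567)/(1.645 − (-1.645)) = 0.959.
μ = -0.3567 − (-1.645)·0.959 = 1.220.

μ ≈ 1.220, σ ≈ 0.959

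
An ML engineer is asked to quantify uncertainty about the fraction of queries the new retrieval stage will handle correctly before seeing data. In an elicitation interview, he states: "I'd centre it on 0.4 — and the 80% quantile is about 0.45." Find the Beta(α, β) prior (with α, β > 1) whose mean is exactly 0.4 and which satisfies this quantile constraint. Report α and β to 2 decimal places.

With mean 0.4 fixed, write α = 0.4s, β = 0.6s where s = α+β.
Need P(θ < 0.45) = 0.8 under Beta(0.4s, 0.6s). Normal approximation: (q−m)/√(m(1−m)/s) ≈ z_{0.8} = 0.842, so s ≈ 0.4·0.6·(0.842)²/(0.45−0.4)² = 68.0.
At s = 68.0: P(θ<0.45) ≈ 0.801. Adjusting to match 0.8 gives s ≈ 67.32.
So α = 0.4·67.32 ≈ 26.93, β = 0.6·67.32 ≈ 40.39.

α ≈ 26.93, β ≈ 40.39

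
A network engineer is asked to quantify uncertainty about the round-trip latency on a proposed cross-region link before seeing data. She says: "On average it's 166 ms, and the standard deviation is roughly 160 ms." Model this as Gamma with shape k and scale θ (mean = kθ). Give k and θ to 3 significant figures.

k ≈ 1.08, θ ≈ 154

For Gamma(k, scale θ): mean = kθ, variance = kθ², so CV = 1/√k.
CV = SD/mean = 160/166 = 0.9639, hence k = 1/CV² = 1.08.
Then θ = mean/k = 166/1.08 = 154.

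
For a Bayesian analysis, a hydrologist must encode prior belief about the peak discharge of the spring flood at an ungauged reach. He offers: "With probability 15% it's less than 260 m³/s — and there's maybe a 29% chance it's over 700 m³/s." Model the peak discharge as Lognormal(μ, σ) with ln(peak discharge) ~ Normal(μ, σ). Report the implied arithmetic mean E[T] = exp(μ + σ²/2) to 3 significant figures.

E[T] ≈ 602 m³/s

If T ~ Lognormal(μ,σ) then ln T ~ Normal(μ,σ), so the p-quantile of ln T is μ + z_p·σ.
ln(260) = 5.561 and ln(700) = 6.551; z_{0.15} = -1.036, z_{0.71} = 0.5534.
σ = (6.551 − 5.561)/(0.5534 − (-1.036)) = 0.623.
μ = 5.561 − (-1.036)·0.623 = 6.206.
E[T] = exp(μ + σ²/2) = exp(6.206 + 0.1940) = 602 m³/s.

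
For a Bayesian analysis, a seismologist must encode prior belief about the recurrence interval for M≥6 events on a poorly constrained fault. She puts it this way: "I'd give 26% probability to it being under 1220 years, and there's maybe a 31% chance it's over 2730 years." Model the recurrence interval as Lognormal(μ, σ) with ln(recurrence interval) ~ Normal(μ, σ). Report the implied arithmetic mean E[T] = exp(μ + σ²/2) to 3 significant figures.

If T ~ Lognormal(μ,σ) then ln T ~ Normal(μ,σ), so the p-quantile of ln T is μ + z_p·σ.
ln(1220) = 7.107 and ln(2730) = 7.912; z_{0.26} = -0.6433, z_{0.69} = 0.4959.
σ = (7.912 − 7.107)/(0.4959 − (-0.6433)) = 0.707.
μ = 7.107 − (-0.6433)·0.707 = 7.561.
E[T] = exp(μ + σ²/2) = exp(7.561 + 0.2499) = 2470 years.

E[T] ≈ 2470 years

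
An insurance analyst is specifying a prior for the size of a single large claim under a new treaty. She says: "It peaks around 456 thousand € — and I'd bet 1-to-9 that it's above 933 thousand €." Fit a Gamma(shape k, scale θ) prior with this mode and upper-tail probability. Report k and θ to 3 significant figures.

Gamma(k,θ) with k>1 has mode (k−1)θ, so θ = 456/(k−1).
Need P(X < 933) = 0.9 with θ tied to k this way. Start at k = 2, θ = 456: P(X<933) ≈ 0.606.
Too low — raise k to concentrate. Iterating converges to k ≈ 4.74.
Then θ = 456/(4.74−1) ≈ 122.

k ≈ 4.74, θ ≈ 122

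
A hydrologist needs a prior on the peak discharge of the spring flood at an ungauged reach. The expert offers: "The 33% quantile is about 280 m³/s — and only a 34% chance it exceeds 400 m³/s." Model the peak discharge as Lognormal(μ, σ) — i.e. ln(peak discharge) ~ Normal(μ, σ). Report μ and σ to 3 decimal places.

If T ~ Lognormal(μ,σ) then ln T ~ Normal(μ,σ), so the p-quantile of ln T is μ + z_p·σ.
ln(280) = 5.635 and ln(400) = 5.991; z_{0.33} = -0.4399, z_{0.66} = 0.4125.
σ = (5.991 − 5.635)/(0.4125 − (-0.4399)) = 0.418.
μ = 5.635 − (-0.4399)·0.418 = 5.819.

μ ≈ 5.819, σ ≈ 0.418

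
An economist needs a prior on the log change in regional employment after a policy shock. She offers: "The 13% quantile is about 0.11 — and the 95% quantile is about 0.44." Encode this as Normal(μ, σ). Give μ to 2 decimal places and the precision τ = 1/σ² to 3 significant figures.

μ = 0.24, τ = 70.5

The p-quantile of Normal(μ,σ) is μ + z_p·σ, with z_{0.13} = -1.126 and z_{0.95} = 1.645.
Eliminate σ: μ = (z₂·x₁ − z₁·x₂)/(z₂ − z₁) = (1.645·0.11 − (-1.126)·0.44)/2.771 = 0.24.
Then σ = (x₂ − x₁)/(z₂ − z₁) = (0.44 − 0.11)/2.771 = 0.12.
Precision τ = 1/σ² = 1/0.1191² = 70.5.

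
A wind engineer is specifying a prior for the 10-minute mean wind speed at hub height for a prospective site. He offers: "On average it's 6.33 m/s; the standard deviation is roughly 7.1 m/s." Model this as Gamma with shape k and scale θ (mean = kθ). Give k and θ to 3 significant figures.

k ≈ 0.795, θ ≈ 7.96

For Gamma(k, scale θ): mean = kθ, variance = kθ², so CV = 1/√k.
CV = SD/mean = 7.1/6.33 = 1.122, hence k = 1/CV² = 0.795.
Then θ = mean/k = 6.33/0.795 = 7.96.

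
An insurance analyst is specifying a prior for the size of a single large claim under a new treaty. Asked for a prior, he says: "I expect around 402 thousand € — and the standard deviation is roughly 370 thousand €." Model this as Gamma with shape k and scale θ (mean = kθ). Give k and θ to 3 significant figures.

For Gamma(k, scale θ): mean = kθ, variance = kθ², so CV = 1/√k.
CV = SD/mean = 370/402 = 0.9204, hence k = 1/CV² = 1.18.
Then θ = mean/k = 402/1.18 = 341.

k ≈ 1.18, θ ≈ 341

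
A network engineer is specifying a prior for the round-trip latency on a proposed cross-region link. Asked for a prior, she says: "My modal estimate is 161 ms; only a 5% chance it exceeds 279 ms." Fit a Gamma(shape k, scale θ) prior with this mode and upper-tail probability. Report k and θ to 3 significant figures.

Gamma(k,θ) with k>1 has mode (k−1)θ, so θ = 161/(k−1).
Need P(X < 279) = 0.95 with θ tied to k this way. Start at k = 2, θ = 161: P(X<279) ≈ 0.517.
Too low — raise k to concentrate. Iterating converges to k ≈ 10.2.
Then θ = 161/(10.2−1) ≈ 17.4.

k ≈ 10.2, θ ≈ 17.4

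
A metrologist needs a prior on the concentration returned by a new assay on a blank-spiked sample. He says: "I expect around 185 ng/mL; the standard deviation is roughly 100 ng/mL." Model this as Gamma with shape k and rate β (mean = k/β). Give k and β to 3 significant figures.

k ≈ 3.42, β ≈ 0.0185

For Gamma(k, rate β): mean = k/β, variance = k/β², so CV = 1/√k.
CV = SD/mean = 100/185 = 0.5405, hence k = 1/CV² = 3.42.
Then β = k/mean = 3.42/185 = 0.0185.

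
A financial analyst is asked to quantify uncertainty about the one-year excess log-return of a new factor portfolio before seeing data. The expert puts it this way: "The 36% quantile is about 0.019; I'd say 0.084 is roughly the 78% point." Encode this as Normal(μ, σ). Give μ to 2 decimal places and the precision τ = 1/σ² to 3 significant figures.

The p-quantile of Normal(μ,σ) is μ + z_p·σ, with z_{0.36} = -0.3585 and z_{0.78} = 0.7722.
Eliminate σ: μ = (z₂·x₁ − z₁·x₂)/(z₂ − z₁) = (0.7722·0.019 − (-0.3585)·0.084)/1.131 = 0.04.
Then σ = (x₂ − x₁)/(z₂ − z₁) = (0.084 − 0.019)/1.131 = 0.06.
Precision τ = 1/σ² = 1/0.05749² = 303.

μ = 0.04, τ = 303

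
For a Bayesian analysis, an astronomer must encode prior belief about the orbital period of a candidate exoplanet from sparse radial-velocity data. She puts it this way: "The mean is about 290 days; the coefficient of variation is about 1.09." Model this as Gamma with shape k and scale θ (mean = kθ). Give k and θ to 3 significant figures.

k ≈ 0.842, θ ≈ 345

For Gamma(k, scale θ): mean = kθ, variance = kθ², so CV = 1/√k.
CV = 1.09, hence k = 1/CV² = 0.842.
Then θ = mean/k = 290/0.842 = 345.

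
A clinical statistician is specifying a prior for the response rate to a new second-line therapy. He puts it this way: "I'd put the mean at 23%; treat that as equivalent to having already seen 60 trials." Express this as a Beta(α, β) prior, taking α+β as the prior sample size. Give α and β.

α = 13.8, β = 46.2

Under the effective-sample-size interpretation, Beta(α, β) has prior mean α/(α+β) and prior sample size α+β.
So α+β = 60 and α/(α+β) = 0.23, giving α = 0.23·60 = 13.8 and β = 60 − 13.8 = 46.2.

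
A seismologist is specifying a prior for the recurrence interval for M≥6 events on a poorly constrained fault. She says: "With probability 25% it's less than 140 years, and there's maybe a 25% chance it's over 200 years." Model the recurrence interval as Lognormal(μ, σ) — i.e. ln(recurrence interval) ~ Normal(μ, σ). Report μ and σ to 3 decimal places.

μ ≈ 5.120, σ ≈ 0.264

If T ~ Lognormal(μ,σ) then ln T ~ Normal(μ,σ), so the p-quantile of ln T is μ + z_p·σ.
ln(140) = 4.942 and ln(200) = 5.298; z_{0.25} = -0.6745, z_{0.75} = 0.6745.
σ = (5.298 − 4.942)/(0.6745 − (-0.6745)) = 0.264.
μ = 4.942 − (-0.6745)·0.264 = 5.120.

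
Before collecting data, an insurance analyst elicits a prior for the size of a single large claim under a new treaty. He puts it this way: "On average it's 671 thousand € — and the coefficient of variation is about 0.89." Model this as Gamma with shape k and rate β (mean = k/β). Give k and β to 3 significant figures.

k ≈ 1.26, β ≈ 0.00188

For Gamma(k, rate β): mean = k/β, variance = k/β², so CV = 1/√k.
CV = 0.89, hence k = 1/CV² = 1.26.
Then β = k/mean = 1.26/671 = 0.00188.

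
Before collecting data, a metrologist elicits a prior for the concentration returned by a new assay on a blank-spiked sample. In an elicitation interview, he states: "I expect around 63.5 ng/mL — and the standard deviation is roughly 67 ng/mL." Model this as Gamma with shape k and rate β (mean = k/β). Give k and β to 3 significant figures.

k ≈ 0.898, β ≈ 0.0141

For Gamma(k, rate β): mean = k/β, variance = k/β², so CV = 1/√k.
CV = SD/mean = 67/63.5 = 1.055, hence k = 1/CV² = 0.898.
Then β = k/mean = 0.898/63.5 = 0.0141.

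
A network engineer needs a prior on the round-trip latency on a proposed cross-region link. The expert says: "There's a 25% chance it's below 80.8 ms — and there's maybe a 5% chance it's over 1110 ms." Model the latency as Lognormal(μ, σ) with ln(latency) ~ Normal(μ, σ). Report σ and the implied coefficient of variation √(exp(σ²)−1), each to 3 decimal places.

σ ≈ 1.130, CV ≈ 1.607

If T ~ Lognormal(μ,σ) then ln T ~ Normal(μ,σ), so the p-quantile of ln T is μ + z_p·σ.
ln(80.8) = 4.392 and ln(1110) = 7.012; z_{0.25} = -0.6745, z_{0.95} = 1.645.
σ = (7.012 − 4.392)/(1.645 − (-0.6745)) = 1.130.
μ = 4.392 − (-0.6745)·1.130 = 5.154.
CV = √(exp(σ²)−1) = √(exp(1.2762)−1) = 1.607.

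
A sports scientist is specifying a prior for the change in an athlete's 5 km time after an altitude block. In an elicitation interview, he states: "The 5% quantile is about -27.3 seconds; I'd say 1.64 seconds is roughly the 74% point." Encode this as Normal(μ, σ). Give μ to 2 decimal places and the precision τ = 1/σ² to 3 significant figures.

μ = -6.50, τ = 0.00625

For Normal(μ,σ), the p-quantile is μ + z_p·σ. Here z_{0.05} = -1.645, z_{0.74} = 0.6433.
So -27.3 = μ − 1.645σ and 1.64 = μ + 0.6433σ.
Subtracting: σ = (1.64 − -27.3)/(0.6433 − (-1.645)) = 12.65.
Then μ = -27.3 − (-1.645)·12.65 = -6.50.
Precision τ = 1/σ² = 1/12.65² = 0.00625.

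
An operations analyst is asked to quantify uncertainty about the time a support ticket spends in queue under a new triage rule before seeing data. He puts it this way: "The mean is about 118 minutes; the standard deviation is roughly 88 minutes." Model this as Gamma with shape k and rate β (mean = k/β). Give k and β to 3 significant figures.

For Gamma(k, rate β): mean = k/β, variance = k/β², so CV = 1/√k.
CV = SD/mean = 88/118 = 0.7458, hence k = 1/CV² = 1.8.
Then β = k/mean = 1.8/118 = 0.0152.

k ≈ 1.8, β ≈ 0.0152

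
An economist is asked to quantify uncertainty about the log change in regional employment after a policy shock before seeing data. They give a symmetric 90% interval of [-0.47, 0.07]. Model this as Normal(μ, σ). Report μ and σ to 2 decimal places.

A symmetric 90% interval runs μ ± z·σ with z = 1.645.
Half-width = 0.27, so σ = 0.27/1.645 = 0.16.
μ is the interval midpoint, -0.20.

μ = -0.20, σ = 0.16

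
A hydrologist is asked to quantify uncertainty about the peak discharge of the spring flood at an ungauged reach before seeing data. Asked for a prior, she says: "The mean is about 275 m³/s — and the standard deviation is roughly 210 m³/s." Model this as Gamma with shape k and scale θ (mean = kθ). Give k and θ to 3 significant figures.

For Gamma(k, scale θ): mean = kθ, variance = kθ², so CV = 1/√k.
CV = SD/mean = 210/275 = 0.7636, hence k = 1/CV² = 1.71.
Then θ = mean/k = 275/1.71 = 160.

k ≈ 1.71, θ ≈ 160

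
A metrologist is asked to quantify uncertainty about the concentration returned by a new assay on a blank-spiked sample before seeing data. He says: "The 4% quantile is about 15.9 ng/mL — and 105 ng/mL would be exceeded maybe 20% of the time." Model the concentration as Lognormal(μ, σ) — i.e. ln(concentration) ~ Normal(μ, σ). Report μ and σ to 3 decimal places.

If T ~ Lognormal(μ,σ) then ln T ~ Normal(μ,σ), so the p-quantile of ln T is μ + z_p·σ.
ln(15.9) = 2.766 and ln(105) = 4.654; z_{0.04} = -1.751, z_{0.8} = 0.8416.
σ = (4.654 − 2.766)/(0.8416 − (-1.751)) = 0.728.
μ = 2.766 − (-1.751)·0.728 = 4.041.

μ ≈ 4.041, σ ≈ 0.728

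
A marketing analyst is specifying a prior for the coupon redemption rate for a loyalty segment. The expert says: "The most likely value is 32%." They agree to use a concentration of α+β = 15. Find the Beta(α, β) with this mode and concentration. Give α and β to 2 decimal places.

α = 5.16, β = 9.84

For α,β > 1 the Beta mode is (α−1)/(α+β−2). With α+β = 15, the mode is (α−1)/13.
Set (α−1)/13 = 0.32 → α = 1 + 0.32·13 = 5.16.
β = 15 − α = 9.84.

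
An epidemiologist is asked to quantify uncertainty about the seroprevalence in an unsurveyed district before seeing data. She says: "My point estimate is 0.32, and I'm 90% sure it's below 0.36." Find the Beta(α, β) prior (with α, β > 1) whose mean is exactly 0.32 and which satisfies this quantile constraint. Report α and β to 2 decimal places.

α ≈ 72.55, β ≈ 154.18

With mean 0.32 fixed, write α = 0.32s, β = 0.68s where s = α+β.
Need P(θ < 0.36) = 0.9 under Beta(0.32s, 0.68s). Normal approximation: (q−m)/√(m(1−m)/s) ≈ z_{0.9} = 1.28, so s ≈ 0.32·0.68·(1.28)²/(0.36−0.32)² = 223.4.
At s = 223.4: P(θ<0.36) ≈ 0.898. Adjusting to match 0.9 gives s ≈ 226.73.
So α = 0.32·226.73 ≈ 72.55, β = 0.68·226.73 ≈ 154.18.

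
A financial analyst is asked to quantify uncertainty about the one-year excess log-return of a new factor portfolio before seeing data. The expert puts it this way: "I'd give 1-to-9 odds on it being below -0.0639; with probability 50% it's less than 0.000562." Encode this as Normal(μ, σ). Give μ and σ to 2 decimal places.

The p-quantile of Normal(μ,σ) is μ + z_p·σ, with z_{0.1} = -1.282 and z_{0.5} = 0.
Eliminate σ: μ = (z₂·x₁ − z₁·x₂)/(z₂ − z₁) = (0·-0.0639 − (-1.282)·0.000562)/1.282 = 0.00.
Then σ = (x₂ − x₁)/(z₂ − z₁) = (0.000562 − -0.0639)/1.282 = 0.05.

μ = 0.00, σ = 0.05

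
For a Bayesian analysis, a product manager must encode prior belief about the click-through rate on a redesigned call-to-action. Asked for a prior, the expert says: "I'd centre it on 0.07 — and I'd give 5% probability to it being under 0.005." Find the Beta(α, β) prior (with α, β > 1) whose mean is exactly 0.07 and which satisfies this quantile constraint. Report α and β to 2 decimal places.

With mean 0.07 fixed, write α = 0.07s, β = 0.93s where s = α+β.
Need P(θ < 0.005) = 0.05 under Beta(0.07s, 0.93s). Normal approximation: (q−m)/√(m(1−m)/s) ≈ z_{0.05} = -1.64, so s ≈ 0.07·0.93·(-1.64)²/(0.005−0.07)² = 41.7.
At s = 41.7: P(θ<0.005) ≈ 0.001. Adjusting to match 0.05 gives s ≈ 15.99.
So α = 0.07·15.99 ≈ 1.12, β = 0.93·15.99 ≈ 14.87.

α ≈ 1.12, β ≈ 14.87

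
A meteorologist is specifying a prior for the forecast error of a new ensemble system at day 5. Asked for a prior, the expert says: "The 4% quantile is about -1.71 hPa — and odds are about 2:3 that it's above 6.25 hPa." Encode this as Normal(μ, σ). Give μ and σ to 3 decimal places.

For Normal(μ,σ), the p-quantile is μ + z_p·σ. Here z_{0.04} = -1.751, z_{0.6} = 0.2533.
So -1.71 = μ − 1.751σ and 6.25 = μ + 0.2533σ.
Subtracting: σ = (6.25 − -1.71)/(0.2533 − (-1.751)) = 3.972.
Then μ = -1.71 − (-1.751)·3.972 = 5.244.

μ = 5.244, σ = 3.972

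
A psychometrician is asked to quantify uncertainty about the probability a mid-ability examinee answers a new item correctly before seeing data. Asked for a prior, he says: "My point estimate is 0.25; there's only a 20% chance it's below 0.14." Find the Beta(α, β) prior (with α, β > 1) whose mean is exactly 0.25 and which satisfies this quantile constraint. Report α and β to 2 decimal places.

With mean 0.25 fixed, write α = 0.25s, β = 0.75s where s = α+β.
Need P(θ < 0.14) = 0.2 under Beta(0.25s, 0.75s). Normal approximation: (q−m)/√(m(1−m)/s) ≈ z_{0.2} = -0.842, so s ≈ 0.25·0.75·(-0.842)²/(0.14−0.25)² = 11.0.
At s = 11.0: P(θ<0.14) ≈ 0.205. Adjusting to match 0.2 gives s ≈ 11.36.
So α = 0.25·11.36 ≈ 2.84, β = 0.75·11.36 ≈ 8.52.

α ≈ 2.84, β ≈ 8.52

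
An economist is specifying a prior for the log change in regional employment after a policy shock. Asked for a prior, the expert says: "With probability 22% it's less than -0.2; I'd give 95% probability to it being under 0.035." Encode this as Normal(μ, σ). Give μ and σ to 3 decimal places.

For Normal(μ,σ), the p-quantile is μ + z_p·σ. Here z_{0.22} = -0.7722, z_{0.95} = 1.645.
So -0.2 = μ − 0.7722σ and 0.035 = μ + 1.645σ.
Subtracting: σ = (0.035 − -0.2)/(1.645 − (-0.7722)) = 0.097.
Then μ = -0.2 − (-0.7722)·0.097 = -0.125.

μ = -0.125, σ = 0.097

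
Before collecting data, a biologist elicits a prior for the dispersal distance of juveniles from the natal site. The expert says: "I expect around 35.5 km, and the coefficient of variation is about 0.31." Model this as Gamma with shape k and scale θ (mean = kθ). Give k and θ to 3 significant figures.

For Gamma(k, scale θ): mean = kθ, variance = kθ², so CV = 1/√k.
CV = 0.31, hence k = 1/CV² = 10.4.
Then θ = mean/k = 35.5/10.4 = 3.41.

k ≈ 10.4, θ ≈ 3.41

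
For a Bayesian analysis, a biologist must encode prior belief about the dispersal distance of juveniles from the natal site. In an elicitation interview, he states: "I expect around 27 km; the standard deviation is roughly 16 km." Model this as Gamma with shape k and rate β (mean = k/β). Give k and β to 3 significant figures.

For Gamma(k, rate β): mean = k/β, variance = k/β², so CV = 1/√k.
CV = SD/mean = 16/27 = 0.5926, hence k = 1/CV² = 2.85.
Then β = k/mean = 2.85/27 = 0.105.

k ≈ 2.85, β ≈ 0.105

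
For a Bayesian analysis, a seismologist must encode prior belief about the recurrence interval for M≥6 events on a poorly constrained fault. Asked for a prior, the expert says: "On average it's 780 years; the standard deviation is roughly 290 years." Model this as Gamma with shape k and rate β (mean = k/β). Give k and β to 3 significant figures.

k ≈ 7.23, β ≈ 0.00927

For Gamma(k, rate β): mean = k/β, variance = k/β², so CV = 1/√k.
CV = SD/mean = 290/780 = 0.3718, hence k = 1/CV² = 7.23.
Then β = k/mean = 7.23/780 = 0.00927.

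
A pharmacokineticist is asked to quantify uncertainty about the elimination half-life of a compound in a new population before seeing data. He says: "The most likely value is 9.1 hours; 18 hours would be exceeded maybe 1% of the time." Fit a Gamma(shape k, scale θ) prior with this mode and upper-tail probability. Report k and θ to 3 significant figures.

Gamma(k,θ) with k>1 has mode (k−1)θ, so θ = 9.1/(k−1).
Need P(X < 18) = 0.99 with θ tied to k this way. Start at k = 2, θ = 9.1: P(X<18) ≈ 0.588.
Too low — raise k to concentrate. Iterating converges to k ≈ 11.6.
Then θ = 9.1/(11.6−1) ≈ 0.86.

k ≈ 11.6, θ ≈ 0.86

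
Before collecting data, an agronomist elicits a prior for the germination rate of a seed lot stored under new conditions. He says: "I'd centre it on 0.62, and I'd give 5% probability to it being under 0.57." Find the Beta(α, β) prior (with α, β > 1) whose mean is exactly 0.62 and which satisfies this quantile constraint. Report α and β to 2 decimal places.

With mean 0.62 fixed, write α = 0.62s, β = 0.38s where s = α+β.
Need P(θ < 0.57) = 0.05 under Beta(0.62s, 0.38s). Normal approximation: (q−m)/√(m(1−m)/s) ≈ z_{0.05} = -1.64, so s ≈ 0.62·0.38·(-1.64)²/(0.57−0.62)² = 255.0.
At s = 255.0: P(θ<0.57) ≈ 0.051. Adjusting to match 0.05 gives s ≈ 259.52.
So α = 0.62·259.52 ≈ 160.90, β = 0.38·259.52 ≈ 98.62.

α ≈ 160.90, β ≈ 98.62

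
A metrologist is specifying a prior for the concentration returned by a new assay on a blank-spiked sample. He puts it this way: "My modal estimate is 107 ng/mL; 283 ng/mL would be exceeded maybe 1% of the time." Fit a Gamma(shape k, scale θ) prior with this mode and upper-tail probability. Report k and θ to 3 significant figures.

k ≈ 5.9, θ ≈ 21.8

Gamma(k,θ) with k>1 has mode (k−1)θ, so θ = 107/(k−1).
Need P(X < 283) = 0.99 with θ tied to k this way. Start at k = 2, θ = 107: P(X<283) ≈ 0.741.
Too low — raise k to concentrate. Iterating converges to k ≈ 5.9.
Then θ = 107/(5.9−1) ≈ 21.8.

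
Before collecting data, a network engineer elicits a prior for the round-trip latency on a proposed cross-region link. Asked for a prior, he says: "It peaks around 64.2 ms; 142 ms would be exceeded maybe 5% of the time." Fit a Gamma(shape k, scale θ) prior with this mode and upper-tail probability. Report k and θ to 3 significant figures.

k ≈ 5.36, θ ≈ 14.7

Gamma(k,θ) with k>1 has mode (k−1)θ, so θ = 64.2/(k−1).
Need P(X < 142) = 0.95 with θ tied to k this way. Start at k = 2, θ = 64.2: P(X<142) ≈ 0.648.
Too low — raise k to concentrate. Iterating converges to k ≈ 5.36.
Then θ = 64.2/(5.36−1) ≈ 14.7.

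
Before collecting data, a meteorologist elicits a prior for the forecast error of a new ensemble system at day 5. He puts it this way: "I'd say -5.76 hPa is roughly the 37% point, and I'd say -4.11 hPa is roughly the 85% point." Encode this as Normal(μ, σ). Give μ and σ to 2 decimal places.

The p-quantile of Normal(μ,σ) is μ + z_p·σ, with z_{0.37} = -0.3319 and z_{0.85} = 1.036.
Eliminate σ: μ = (z₂·x₁ − z₁·x₂)/(z₂ − z₁) = (1.036·-5.76 − (-0.3319)·-4.11)/1.368 = -5.36.
Then σ = (x₂ − x₁)/(z₂ − z₁) = (-4.11 − -5.76)/1.368 = 1.21.

μ = -5.36, σ = 1.21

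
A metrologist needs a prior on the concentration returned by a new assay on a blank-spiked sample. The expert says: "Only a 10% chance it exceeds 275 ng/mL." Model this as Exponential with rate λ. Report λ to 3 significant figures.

P(T > 275.0) = e^(−λ·275.0) = 0.1, so λ = −ln(0.1)/275.0 = 0.00837.

λ ≈ 0.00837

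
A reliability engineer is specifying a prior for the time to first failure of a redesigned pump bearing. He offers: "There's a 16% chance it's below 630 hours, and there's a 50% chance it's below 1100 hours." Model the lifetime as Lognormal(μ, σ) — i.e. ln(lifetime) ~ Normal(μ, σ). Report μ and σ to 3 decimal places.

If T ~ Lognormal(μ,σ) then ln T ~ Normal(μ,σ), so the p-quantile of ln T is μ + z_p·σ.
ln(630) = 6.446 and ln(1100) = 7.003; z_{0.16} = -0.9945, z_{0.5} = 0.
σ = (7.003 − 6.446)/(0 − (-0.9945)) = 0.560.
μ = 6.446 − (-0.9945)·0.560 = 7.003.

μ ≈ 7.003, σ ≈ 0.560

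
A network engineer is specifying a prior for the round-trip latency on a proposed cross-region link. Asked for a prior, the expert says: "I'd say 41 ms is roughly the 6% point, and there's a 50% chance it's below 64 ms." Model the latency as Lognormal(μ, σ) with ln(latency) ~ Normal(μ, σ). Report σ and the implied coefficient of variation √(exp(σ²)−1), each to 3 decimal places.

σ ≈ 0.286, CV ≈ 0.292

If T ~ Lognormal(μ,σ) then ln T ~ Normal(μ,σ), so the p-quantile of ln T is μ + z_p·σ.
ln(41) = 3.714 and ln(64) = 4.159; z_{0.06} = -1.555, z_{0.5} = 0.
σ = (4.159 − 3.714)/(0 − (-1.555)) = 0.286.
μ = 3.714 − (-1.555)·0.286 = 4.159.
CV = √(exp(σ²)−1) = √(exp(0.0820)−1) = 0.292.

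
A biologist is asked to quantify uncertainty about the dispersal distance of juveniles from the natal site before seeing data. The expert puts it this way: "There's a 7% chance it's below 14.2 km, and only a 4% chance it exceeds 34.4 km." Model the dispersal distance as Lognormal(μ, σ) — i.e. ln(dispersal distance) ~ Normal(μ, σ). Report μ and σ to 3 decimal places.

μ ≈ 3.058, σ ≈ 0.274

If T ~ Lognormal(μ,σ) then ln T ~ Normal(μ,σ), so the p-quantile of ln T is μ + z_p·σ.
ln(14.2) = 2.653 and ln(34.4) = 3.538; z_{0.07} = -1.476, z_{0.96} = 1.751.
σ = (3.538 − 2.653)/(1.751 − (-1.476)) = 0.274.
μ = 2.653 − (-1.476)·0.274 = 3.058.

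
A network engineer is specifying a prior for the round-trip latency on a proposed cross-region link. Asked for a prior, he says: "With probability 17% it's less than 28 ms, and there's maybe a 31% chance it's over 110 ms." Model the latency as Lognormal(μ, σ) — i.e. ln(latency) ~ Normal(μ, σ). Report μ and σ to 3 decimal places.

If T ~ Lognormal(μ,σ) then ln T ~ Normal(μ,σ), so the p-quantile of ln T is μ + z_p·σ.
ln(28) = 3.332 and ln(110) = 4.7; z_{0.17} = -0.9542, z_{0.69} = 0.4959.
σ = (4.7 − 3.332)/(0.4959 − (-0.9542)) = 0.944.
μ = 3.332 − (-0.9542)·0.944 = 4.233.

μ ≈ 4.233, σ ≈ 0.944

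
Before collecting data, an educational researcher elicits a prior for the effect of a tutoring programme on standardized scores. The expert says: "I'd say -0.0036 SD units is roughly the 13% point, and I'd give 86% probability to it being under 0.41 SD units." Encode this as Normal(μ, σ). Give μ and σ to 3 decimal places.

The p-quantile of Normal(μ,σ) is μ + z_p·σ, with z_{0.13} = -1.126 and z_{0.86} = 1.08.
Eliminate σ: μ = (z₂·x₁ − z₁·x₂)/(z₂ − z₁) = (1.08·-0.0036 − (-1.126)·0.41)/2.207 = 0.208.
Then σ = (x₂ − x₁)/(z₂ − z₁) = (0.41 − -0.0036)/2.207 = 0.187.

μ = 0.208, σ = 0.187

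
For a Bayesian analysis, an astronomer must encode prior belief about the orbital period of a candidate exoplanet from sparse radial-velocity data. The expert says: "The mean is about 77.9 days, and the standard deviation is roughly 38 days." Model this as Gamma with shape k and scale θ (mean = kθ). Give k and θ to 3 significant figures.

For Gamma(k, scale θ): mean = kθ, variance = kθ², so CV = 1/√k.
CV = SD/mean = 38/77.9 = 0.4878, hence k = 1/CV² = 4.2.
Then θ = mean/k = 77.9/4.2 = 18.5.

k ≈ 4.2, θ ≈ 18.5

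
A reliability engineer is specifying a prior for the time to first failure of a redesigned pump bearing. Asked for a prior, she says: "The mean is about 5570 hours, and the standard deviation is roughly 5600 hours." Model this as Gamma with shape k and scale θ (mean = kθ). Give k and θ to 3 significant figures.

k ≈ 0.989, θ ≈ 5630

For Gamma(k, scale θ): mean = kθ, variance = kθ², so CV = 1/√k.
CV = SD/mean = 5600/5570 = 1.005, hence k = 1/CV² = 0.989.
Then θ = mean/k = 5570/0.989 = 5630.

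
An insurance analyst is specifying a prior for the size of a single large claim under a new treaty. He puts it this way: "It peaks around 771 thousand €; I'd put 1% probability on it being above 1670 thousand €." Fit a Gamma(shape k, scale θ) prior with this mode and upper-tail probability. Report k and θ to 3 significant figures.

Gamma(k,θ) with k>1 has mode (k−1)θ, so θ = 771/(k−1).
Need P(X < 1670) = 0.99 with θ tied to k this way. Start at k = 2, θ = 771: P(X<1670) ≈ 0.637.
Too low — raise k to concentrate. Iterating converges to k ≈ 9.1.
Then θ = 771/(9.1−1) ≈ 95.2.

k ≈ 9.1, θ ≈ 95.2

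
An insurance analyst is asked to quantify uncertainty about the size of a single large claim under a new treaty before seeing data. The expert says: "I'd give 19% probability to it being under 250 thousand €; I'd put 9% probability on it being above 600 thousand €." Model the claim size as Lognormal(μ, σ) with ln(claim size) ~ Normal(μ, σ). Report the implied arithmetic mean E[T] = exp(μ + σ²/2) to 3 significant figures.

E[T] ≈ 382 thousand €

If T ~ Lognormal(μ,σ) then ln T ~ Normal(μ,σ), so the p-quantile of ln T is μ + z_p·σ.
ln(250) = 5.521 and ln(600) = 6.397; z_{0.19} = -0.8779, z_{0.91} = 1.341.
σ = (6.397 − 5.521)/(1.341 − (-0.8779)) = 0.395.
μ = 5.521 − (-0.8779)·0.395 = 5.868.
E[T] = exp(μ + σ²/2) = exp(5.868 + 0.0779) = 382 thousand €.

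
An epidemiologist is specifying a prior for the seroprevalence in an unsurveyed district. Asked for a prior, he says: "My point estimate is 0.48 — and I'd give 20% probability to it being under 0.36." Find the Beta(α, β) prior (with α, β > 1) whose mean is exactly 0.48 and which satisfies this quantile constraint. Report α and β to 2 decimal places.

α ≈ 5.98, β ≈ 6.48

With mean 0.48 fixed, write α = 0.48s, β = 0.52s where s = α+β.
Need P(θ < 0.36) = 0.2 under Beta(0.48s, 0.52s). Normal approximation: (q−m)/√(m(1−m)/s) ≈ z_{0.2} = -0.842, so s ≈ 0.48·0.52·(-0.842)²/(0.36−0.48)² = 12.3.
At s = 12.3: P(θ<0.36) ≈ 0.202. Adjusting to match 0.2 gives s ≈ 12.46.
So α = 0.48·12.46 ≈ 5.98, β = 0.52·12.46 ≈ 6.48.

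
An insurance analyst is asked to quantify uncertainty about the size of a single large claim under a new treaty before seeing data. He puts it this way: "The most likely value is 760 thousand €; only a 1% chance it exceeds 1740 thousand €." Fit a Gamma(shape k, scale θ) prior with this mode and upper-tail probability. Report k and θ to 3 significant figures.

k ≈ 7.97, θ ≈ 109

Gamma(k,θ) with k>1 has mode (k−1)θ, so θ = 760/(k−1).
Need P(X < 1740) = 0.99 with θ tied to k this way. Start at k = 2, θ = 760: P(X<1740) ≈ 0.667.
Too low — raise k to concentrate. Iterating converges to k ≈ 7.97.
Then θ = 760/(7.97−1) ≈ 109.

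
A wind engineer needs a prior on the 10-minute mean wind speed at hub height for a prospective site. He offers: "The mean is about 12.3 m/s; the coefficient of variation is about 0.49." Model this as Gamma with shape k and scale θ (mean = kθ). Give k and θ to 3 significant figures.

For Gamma(k, scale θ): mean = kθ, variance = kθ², so CV = 1/√k.
CV = 0.49, hence k = 1/CV² = 4.16.
Then θ = mean/k = 12.3/4.16 = 2.95.

k ≈ 4.16, θ ≈ 2.95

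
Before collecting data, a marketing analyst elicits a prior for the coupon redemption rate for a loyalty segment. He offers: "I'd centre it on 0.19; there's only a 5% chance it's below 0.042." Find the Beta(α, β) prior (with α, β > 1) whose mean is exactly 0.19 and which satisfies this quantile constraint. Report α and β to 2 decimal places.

α ≈ 2.15, β ≈ 9.17

With mean 0.19 fixed, write α = 0.19s, β = 0.81s where s = α+β.
Need P(θ < 0.042) = 0.05 under Beta(0.19s, 0.81s). Normal approximation: (q−m)/√(m(1−m)/s) ≈ z_{0.05} = -1.64, so s ≈ 0.19·0.81·(-1.64)²/(0.042−0.19)² = 19.0.
At s = 19.0: P(θ<0.042) ≈ 0.013. Adjusting to match 0.05 gives s ≈ 11.32.
So α = 0.19·11.32 ≈ 2.15, β = 0.81·11.32 ≈ 9.17.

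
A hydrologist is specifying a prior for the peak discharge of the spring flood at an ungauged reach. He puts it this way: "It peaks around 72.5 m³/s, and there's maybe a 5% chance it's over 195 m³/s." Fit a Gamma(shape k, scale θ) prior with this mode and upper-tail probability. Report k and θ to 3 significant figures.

k ≈ 3.75, θ ≈ 26.4

Gamma(k,θ) with k>1 has mode (k−1)θ, so θ = 72.5/(k−1).
Need P(X < 195) = 0.95 with θ tied to k this way. Start at k = 2, θ = 72.5: P(X<195) ≈ 0.749.
Too low — raise k to concentrate. Iterating converges to k ≈ 3.75.
Then θ = 72.5/(3.75−1) ≈ 26.4.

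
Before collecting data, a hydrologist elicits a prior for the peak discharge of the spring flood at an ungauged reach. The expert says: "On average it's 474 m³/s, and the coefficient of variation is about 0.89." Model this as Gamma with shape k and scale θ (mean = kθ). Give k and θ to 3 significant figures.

k ≈ 1.26, θ ≈ 375

For Gamma(k, scale θ): mean = kθ, variance = kθ², so CV = 1/√k.
CV = 0.89, hence k = 1/CV² = 1.26.
Then θ = mean/k = 474/1.26 = 375.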